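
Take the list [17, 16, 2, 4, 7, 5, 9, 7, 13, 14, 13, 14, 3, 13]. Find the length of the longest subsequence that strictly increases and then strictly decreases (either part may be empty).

8

inc[i] = longest strictly increasing subsequence ending at i; dec[i] = longest strictly decreasing subsequence starting at i:
i:      1  2  3  4  5  6  7  8  9 10 11 12 13 14
a[i]:  17 16  2  4  7  5  9  7 13 14 13 14  3 13
inc:    1  1  1  2  3  3  4  4  5  6  5  6  2  5
dec:    5  4  1  2  3  2  3  2  2  3  2  2  1  1
Best peak at i=10 (value 14): inc=6, dec=3, length 6+3−1 = 8.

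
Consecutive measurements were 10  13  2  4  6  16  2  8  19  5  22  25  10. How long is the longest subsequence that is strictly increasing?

Let dp[i] be the length of the longest such subsequence ending at index i:
i:      1  2  3  4  5  6  7  8  9 10 11 12 13
a[i]:  10 13  2  4  6 16  2  8 19  5 22 25 10
dp:     1  2  1  2  3  4  1  4  5  3  6  7  5
Maximum dp value is 7.

7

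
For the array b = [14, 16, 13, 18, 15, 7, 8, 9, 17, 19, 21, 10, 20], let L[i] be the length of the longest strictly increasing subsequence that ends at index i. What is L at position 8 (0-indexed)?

dp[i] = 1 + max{dp[j] : j<i, b[j]<b[i]} (or 1 if no such j):
i:      0  1  2  3  4  5  6  7  8  9 10 11 12
b[i]:  14 16 13 18 15  7  8  9 17 19 21 10 20
dp:     1  2  1  3  2  1  2  3  4  5  6  4  6
At index 8 the value is 4.

4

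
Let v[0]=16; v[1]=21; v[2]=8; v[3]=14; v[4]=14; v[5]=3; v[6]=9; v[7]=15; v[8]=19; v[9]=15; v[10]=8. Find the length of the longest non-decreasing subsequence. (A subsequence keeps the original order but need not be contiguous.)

5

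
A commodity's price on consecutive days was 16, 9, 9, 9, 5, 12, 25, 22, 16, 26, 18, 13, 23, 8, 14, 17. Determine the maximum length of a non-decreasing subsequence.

Track the smallest tail for each achievable length (allowing ties):
16 → extends → [16]
9 → replaces 16 → [9]
9 → extends → [9, 9]
9 → extends → [9, 9, 9]
5 → replaces 9 → [5, 9, 9]
12 → extends → [5, 9, 9, 12]
25 → extends → [5, 9, 9, 12, 25]
22 → replaces 25 → [5, 9, 9, 12, 22]
16 → replaces 22 → [5, 9, 9, 12, 16]
26 → extends → [5, 9, 9, 12, 16, 26]
18 → replaces 26 → [5, 9, 9, 12, 16, 18]
13 → replaces 16 → [5, 9, 9, 12, 13, 18]
23 → extends → [5, 9, 9, 12, 13, 18, 23]
8 → replaces 9 → [5, 8, 9, 12, 13, 18, 23]
14 → replaces 18 → [5, 8, 9, 12, 13, 14, 23]
17 → replaces 23 → [5, 8, 9, 12, 13, 14, 17]
Seven tails, so the longest non-decreasing subsequence has length 7 (e.g. 9, 9, 9, 12, 16, 18, 23).

7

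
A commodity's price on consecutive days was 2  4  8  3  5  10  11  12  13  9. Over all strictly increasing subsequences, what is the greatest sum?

60

Let S[i] be the best sum of a strictly increasing subsequence ending at i:
i:      1  2  3  4  5  6  7  8  9 10
a[i]:   2  4  8  3  5 10 11 12 13  9
S:      2  6 14  5 11 24 35 47 60 23
Maximum is 60 (e.g. 2 + 4 + 8 + 10 + 11 + 12 + 13).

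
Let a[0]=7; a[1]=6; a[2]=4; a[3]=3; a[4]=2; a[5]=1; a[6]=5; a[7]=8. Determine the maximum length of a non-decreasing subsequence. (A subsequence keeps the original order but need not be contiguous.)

3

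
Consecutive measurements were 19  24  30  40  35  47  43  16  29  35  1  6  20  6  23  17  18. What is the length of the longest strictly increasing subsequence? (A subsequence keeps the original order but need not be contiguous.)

5

Track the smallest tail for each achievable length (strict):
19 → extends → [19]
24 → extends → [19, 24]
30 → extends → [19, 24, 30]
40 → extends → [19, 24, 30, 40]
35 → replaces 40 → [19, 24, 30, 35]
47 → extends → [19, 24, 30, 35, 47]
43 → replaces 47 → [19, 24, 30, 35, 43]
16 → replaces 19 → [16, 24, 30, 35, 43]
29 → replaces 30 → [16, 24, 29, 35, 43]
35 → already a tail → [16, 24, 29, 35, 43]
1 → replaces 16 → [1, 24, 29, 35, 43]
6 → replaces 24 → [1, 6, 29, 35, 43]
20 → replaces 29 → [1, 6, 20, 35, 43]
6 → already a tail → [1, 6, 20, 35, 43]
23 → replaces 35 → [1, 6, 20, 23, 43]
17 → replaces 20 → [1, 6, 17, 23, 43]
18 → replaces 23 → [1, 6, 17, 18, 43]
Five tails, so the longest strictly increasing subsequence has length 5 (e.g. 19, 24, 30, 40, 47).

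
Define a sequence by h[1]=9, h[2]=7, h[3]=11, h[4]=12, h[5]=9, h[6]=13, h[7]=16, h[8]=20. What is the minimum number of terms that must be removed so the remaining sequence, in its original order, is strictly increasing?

2

Fewest deletions = n − (longest strictly increasing subsequence).
Patience tails:
9 → extends → [9]
7 → replaces 9 → [7]
11 → extends → [7, 11]
12 → extends → [7, 11, 12]
9 → replaces 11 → [7, 9, 12]
13 → extends → [7, 9, 12, 13]
16 → extends → [7, 9, 12, 13, 16]
20 → extends → [7, 9, 12, 13, 16, 20]
Longest strictly increasing subsequence has length 6, so deletions = 8 − 6 = 2.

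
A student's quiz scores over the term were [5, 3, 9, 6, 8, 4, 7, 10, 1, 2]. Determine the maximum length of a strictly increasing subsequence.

Let dp[i] be the length of the longest such subsequence ending at index i:
i:      1  2  3  4  5  6  7  8  9 10
a[i]:   5  3  9  6  8  4  7 10  1  2
dp:     1  1  2  2  3  2  3  4  1  2
Maximum dp value is 4.

4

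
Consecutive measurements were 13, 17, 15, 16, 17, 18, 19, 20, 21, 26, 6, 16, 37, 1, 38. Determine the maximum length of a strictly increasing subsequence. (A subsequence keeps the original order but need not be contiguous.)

11

Track the smallest tail for each achievable length (strict):
13 → extends → [13]
17 → extends → [13, 17]
15 → replaces 17 → [13, 15]
16 → extends → [13, 15, 16]
17 → extends → [13, 15, 16, 17]
18 → extends → [13, 15, 16, 17, 18]
19 → extends → [13, 15, 16, 17, 18, 19]
20 → extends → [13, 15, 16, 17, 18, 19, 20]
21 → extends → [13, 15, 16, 17, 18, 19, 20, 21]
26 → extends → [13, 15, 16, 17, 18, 19, 20, 21, 26]
6 → replaces 13 → [6, 15, 16, 17, 18, 19, 20, 21, 26]
16 → already a tail → [6, 15, 16, 17, 18, 19, 20, 21, 26]
37 → extends → [6, 15, 16, 17, 18, 19, 20, 21, 26, 37]
1 → replaces 6 → [1, 15, 16, 17, 18, 19, 20, 21, 26, 37]
38 → extends → [1, 15, 16, 17, 18, 19, 20, 21, 26, 37, 38]
Eleven tails, so the longest strictly increasing subsequence has length 11 (e.g. 13, 15, 16, 17, 18, 19, 20, 21, 26, 37, 38).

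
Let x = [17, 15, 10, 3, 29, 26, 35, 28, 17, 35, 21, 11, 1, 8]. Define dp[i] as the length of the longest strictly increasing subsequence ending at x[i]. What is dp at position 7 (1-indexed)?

3

dp[i] = 1 + max{dp[j] : j<i, x[j]<x[i]} (or 1 if no such j):
i:      1  2  3  4  5  6  7  8  9 10 11 12 13 14
x[i]:  17 15 10  3 29 26 35 28 17 35 21 11  1  8
dp:     1  1  1  1  2  2  3  3  2  4  3  2  1  2
At index 7 the value is 3.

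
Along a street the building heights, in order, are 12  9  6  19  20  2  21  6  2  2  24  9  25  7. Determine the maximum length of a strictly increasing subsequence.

6

Let dp[i] be the length of the longest such subsequence ending at index i:
i:      1  2  3  4  5  6  7  8  9 10 11 12 13 14
a[i]:  12  9  6 19 20  2 21  6  2  2 24  9 25  7
dp:     1  1  1  2  3  1  4  2  1  1  5  3  6  3
Maximum dp value is 6.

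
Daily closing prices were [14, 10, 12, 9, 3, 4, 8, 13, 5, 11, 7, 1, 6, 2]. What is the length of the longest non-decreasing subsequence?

Track the smallest tail for each achievable length (allowing ties):
14 → extends → [14]
10 → replaces 14 → [10]
12 → extends → [10, 12]
9 → replaces 10 → [9, 12]
3 → replaces 9 → [3, 12]
4 → replaces 12 → [3, 4]
8 → extends → [3, 4, 8]
13 → extends → [3, 4, 8, 13]
5 → replaces 8 → [3, 4, 5, 13]
11 → replaces 13 → [3, 4, 5, 11]
7 → replaces 11 → [3, 4, 5, 7]
1 → replaces 3 → [1, 4, 5, 7]
6 → replaces 7 → [1, 4, 5, 6]
2 → replaces 4 → [1, 2, 5, 6]
Four tails, so the longest non-decreasing subsequence has length 4 (e.g. 3, 4, 8, 13).

4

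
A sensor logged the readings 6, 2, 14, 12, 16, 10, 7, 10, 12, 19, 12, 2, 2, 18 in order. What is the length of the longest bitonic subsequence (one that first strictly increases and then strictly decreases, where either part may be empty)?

inc[i] = longest strictly increasing subsequence ending at i; dec[i] = longest strictly decreasing subsequence starting at i:
i:      1  2  3  4  5  6  7  8  9 10 11 12 13 14
a[i]:   6  2 14 12 16 10  7 10 12 19 12  2  2 18
inc:    1  1  2  2  3  2  2  3  4  5  4  1  1  5
dec:    2  1  5  4  4  3  2  2  2  3  2  1  1  1
Best peak at i=10 (value 19): inc=5, dec=3, length 5+3−1 = 7.

7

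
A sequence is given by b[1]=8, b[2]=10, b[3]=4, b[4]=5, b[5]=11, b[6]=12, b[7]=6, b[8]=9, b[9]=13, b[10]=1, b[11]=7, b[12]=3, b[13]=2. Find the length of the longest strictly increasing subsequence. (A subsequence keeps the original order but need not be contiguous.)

Track the smallest tail for each achievable length (strict):
8 → extends → [8]
10 → extends → [8, 10]
4 → replaces 8 → [4, 10]
5 → replaces 10 → [4, 5]
11 → extends → [4, 5, 11]
12 → extends → [4, 5, 11, 12]
6 → replaces 11 → [4, 5, 6, 12]
9 → replaces 12 → [4, 5, 6, 9]
13 → extends → [4, 5, 6, 9, 13]
1 → replaces 4 → [1, 5, 6, 9, 13]
7 → replaces 9 → [1, 5, 6, 7, 13]
3 → replaces 5 → [1, 3, 6, 7, 13]
2 → replaces 3 → [1, 2, 6, 7, 13]
Five tails, so the longest strictly increasing subsequence has length 5 (e.g. 8, 10, 11, 12, 13).

5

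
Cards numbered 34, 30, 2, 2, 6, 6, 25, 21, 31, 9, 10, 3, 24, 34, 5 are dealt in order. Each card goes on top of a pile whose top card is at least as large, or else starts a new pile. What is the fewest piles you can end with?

6

The minimum number of non-increasing subsequences covering a sequence equals the length of its longest strictly increasing subsequence.
LIS length is 6 (e.g. 2, 6, 9, 10, 24, 34), so 6 piles are needed.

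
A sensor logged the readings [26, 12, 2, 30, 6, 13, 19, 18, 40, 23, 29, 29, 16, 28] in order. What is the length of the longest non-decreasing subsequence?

Let dp[i] be the length of the longest such subsequence ending at index i:
i:      1  2  3  4  5  6  7  8  9 10 11 12 13 14
a[i]:  26 12  2 30  6 13 19 18 40 23 29 29 16 28
dp:     1  1  1  2  2  3  4  4  5  5  6  7  4  6
Maximum dp value is 7.

7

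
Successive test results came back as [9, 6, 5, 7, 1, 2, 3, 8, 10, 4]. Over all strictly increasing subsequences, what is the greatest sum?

31

Let S[i] be the best sum of a strictly increasing subsequence ending at i:
i:      1  2  3  4  5  6  7  8  9 10
a[i]:   9  6  5  7  1  2  3  8 10  4
S:      9  6  5 13  1  3  6 21 31 10
Maximum is 31 (e.g. 6 + 7 + 8 + 10).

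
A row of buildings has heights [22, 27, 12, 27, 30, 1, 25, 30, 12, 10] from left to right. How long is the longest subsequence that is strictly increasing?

Track the smallest tail for each achievable length (strict):
22 → extends → [22]
27 → extends → [22, 27]
12 → replaces 22 → [12, 27]
27 → already a tail → [12, 27]
30 → extends → [12, 27, 30]
1 → replaces 12 → [1, 27, 30]
25 → replaces 27 → [1, 25, 30]
30 → already a tail → [1, 25, 30]
12 → replaces 25 → [1, 12, 30]
10 → replaces 12 → [1, 10, 30]
Three tails, so the longest strictly increasing subsequence has length 3 (e.g. 22, 27, 30).

3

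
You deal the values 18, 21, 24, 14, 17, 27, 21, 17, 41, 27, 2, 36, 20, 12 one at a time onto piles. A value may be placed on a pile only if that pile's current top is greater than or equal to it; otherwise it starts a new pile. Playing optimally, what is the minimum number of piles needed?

5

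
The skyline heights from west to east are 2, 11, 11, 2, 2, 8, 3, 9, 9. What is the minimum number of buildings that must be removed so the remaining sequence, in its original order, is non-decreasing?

3

Fewest deletions = n − (longest non-decreasing subsequence).
Patience tails:
2 → extends → [2]
11 → extends → [2, 11]
11 → extends → [2, 11, 11]
2 → replaces 11 → [2, 2, 11]
2 → replaces 11 → [2, 2, 2]
8 → extends → [2, 2, 2, 8]
3 → replaces 8 → [2, 2, 2, 3]
9 → extends → [2, 2, 2, 3, 9]
9 → extends → [2, 2, 2, 3, 9, 9]
Longest non-decreasing subsequence has length 6, so deletions = 9 − 6 = 3.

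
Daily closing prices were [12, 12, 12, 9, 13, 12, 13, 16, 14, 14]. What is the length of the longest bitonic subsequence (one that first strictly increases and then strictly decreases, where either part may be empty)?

5

inc[i] = longest strictly increasing subsequence ending at i; dec[i] = longest strictly decreasing subsequence starting at i:
i:      1  2  3  4  5  6  7  8  9 10
a[i]:  12 12 12  9 13 12 13 16 14 14
inc:    1  1  1  1  2  2  3  4  4  4
dec:    2  2  2  1  2  1  1  2  1  1
Best peak at i=8 (value 16): inc=4, dec=2, length 4+2−1 = 5.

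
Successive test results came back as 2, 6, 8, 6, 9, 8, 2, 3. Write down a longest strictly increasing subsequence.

Patience tails give the LIS length; then backtrack through the dp parents:
2 → extends → [2]
6 → extends → [2, 6]
8 → extends → [2, 6, 8]
6 → already a tail → [2, 6, 8]
9 → extends → [2, 6, 8, 9]
8 → already a tail → [2, 6, 8, 9]
2 → already a tail → [2, 6, 8, 9]
3 → replaces 6 → [2, 3, 8, 9]
Length 4; one witness is 2, 6, 8, 9.

2, 6, 8, 9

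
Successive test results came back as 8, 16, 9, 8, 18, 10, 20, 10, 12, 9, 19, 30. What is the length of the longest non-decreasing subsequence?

Track the smallest tail for each achievable length (allowing ties):
8 → extends → [8]
16 → extends → [8, 16]
9 → replaces 16 → [8, 9]
8 → replaces 9 → [8, 8]
18 → extends → [8, 8, 18]
10 → replaces 18 → [8, 8, 10]
20 → extends → [8, 8, 10, 20]
10 → replaces 20 → [8, 8, 10, 10]
12 → extends → [8, 8, 10, 10, 12]
9 → replaces 10 → [8, 8, 9, 10, 12]
19 → extends → [8, 8, 9, 10, 12, 19]
30 → extends → [8, 8, 9, 10, 12, 19, 30]
Seven tails, so the longest non-decreasing subsequence has length 7 (e.g. 8, 9, 10, 10, 12, 19, 30).

7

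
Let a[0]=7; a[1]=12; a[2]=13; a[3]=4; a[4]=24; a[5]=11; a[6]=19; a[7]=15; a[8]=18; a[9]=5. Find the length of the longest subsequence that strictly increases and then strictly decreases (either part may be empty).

inc[i] = longest strictly increasing subsequence ending at i; dec[i] = longest strictly decreasing subsequence starting at i:
i:      0  1  2  3  4  5  6  7  8  9
a[i]:   7 12 13  4 24 11 19 15 18  5
inc:    1  2  3  1  4  2  4  4  5  2
dec:    2  3  3  1  4  2  3  2  2  1
Best peak at i=4 (value 24): inc=4, dec=4, length 4+4−1 = 7.

7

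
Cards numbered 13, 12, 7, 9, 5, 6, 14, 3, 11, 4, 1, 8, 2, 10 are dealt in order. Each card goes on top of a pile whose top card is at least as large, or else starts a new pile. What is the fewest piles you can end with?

Place each on the leftmost legal pile:
13 → new pile 1 (tops now [13])
12 → pile 1 (tops now [12])
7 → pile 1 (tops now [7])
9 → new pile 2 (tops now [7, 9])
5 → pile 1 (tops now [5, 9])
6 → pile 2 (tops now [5, 6])
14 → new pile 3 (tops now [5, 6, 14])
3 → pile 1 (tops now [3, 6, 14])
11 → pile 3 (tops now [3, 6, 11])
4 → pile 2 (tops now [3, 4, 11])
1 → pile 1 (tops now [1, 4, 11])
8 → pile 3 (tops now [1, 4, 8])
2 → pile 2 (tops now [1, 2, 8])
10 → new pile 4 (tops now [1, 2, 8, 10])
Four piles.

4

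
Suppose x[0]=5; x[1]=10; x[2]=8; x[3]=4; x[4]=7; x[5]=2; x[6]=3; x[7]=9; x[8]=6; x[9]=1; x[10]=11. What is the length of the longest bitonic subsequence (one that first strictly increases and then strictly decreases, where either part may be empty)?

6

inc[i] = longest strictly increasing subsequence ending at i; dec[i] = longest strictly decreasing subsequence starting at i:
i:      0  1  2  3  4  5  6  7  8  9 10
x[i]:   5 10  8  4  7  2  3  9  6  1 11
inc:    1  2  2  1  2  1  2  3  3  1  4
dec:    4  5  4  3  3  2  2  3  2  1  1
Best peak at i=1 (value 10): inc=2, dec=5, length 2+5−1 = 6.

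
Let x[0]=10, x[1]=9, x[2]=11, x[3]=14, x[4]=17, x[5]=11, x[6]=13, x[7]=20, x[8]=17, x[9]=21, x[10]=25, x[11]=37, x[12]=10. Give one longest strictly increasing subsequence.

10, 11, 14, 17, 20, 21, 25, 37

Patience tails give the LIS length; then backtrack through the dp parents:
10 → extends → [10]
9 → replaces 10 → [9]
11 → extends → [9, 11]
14 → extends → [9, 11, 14]
17 → extends → [9, 11, 14, 17]
11 → already a tail → [9, 11, 14, 17]
13 → replaces 14 → [9, 11, 13, 17]
20 → extends → [9, 11, 13, 17, 20]
17 → already a tail → [9, 11, 13, 17, 20]
21 → extends → [9, 11, 13, 17, 20, 21]
25 → extends → [9, 11, 13, 17, 20, 21, 25]
37 → extends → [9, 11, 13, 17, 20, 21, 25, 37]
10 → replaces 11 → [9, 10, 13, 17, 20, 21, 25, 37]
Length 8; one witness is 10, 11, 14, 17, 20, 21, 25, 37.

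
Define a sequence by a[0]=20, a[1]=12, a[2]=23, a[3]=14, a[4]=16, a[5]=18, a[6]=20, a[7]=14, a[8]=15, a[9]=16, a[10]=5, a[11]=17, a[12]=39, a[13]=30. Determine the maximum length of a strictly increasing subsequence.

6

Track the smallest tail for each achievable length (strict):
20 → extends → [20]
12 → replaces 20 → [12]
23 → extends → [12, 23]
14 → replaces 23 → [12, 14]
16 → extends → [12, 14, 16]
18 → extends → [12, 14, 16, 18]
20 → extends → [12, 14, 16, 18, 20]
14 → already a tail → [12, 14, 16, 18, 20]
15 → replaces 16 → [12, 14, 15, 18, 20]
16 → replaces 18 → [12, 14, 15, 16, 20]
5 → replaces 12 → [5, 14, 15, 16, 20]
17 → replaces 20 → [5, 14, 15, 16, 17]
39 → extends → [5, 14, 15, 16, 17, 39]
30 → replaces 39 → [5, 14, 15, 16, 17, 30]
Six tails, so the longest strictly increasing subsequence has length 6 (e.g. 12, 14, 16, 18, 20, 39).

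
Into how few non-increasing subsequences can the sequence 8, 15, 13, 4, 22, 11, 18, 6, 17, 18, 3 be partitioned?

Place each on the leftmost legal pile:
8 → new pile 1 (tops now [8])
15 → new pile 2 (tops now [8, 15])
13 → pile 2 (tops now [8, 13])
4 → pile 1 (tops now [4, 13])
22 → new pile 3 (tops now [4, 13, 22])
11 → pile 2 (tops now [4, 11, 22])
18 → pile 3 (tops now [4, 11, 18])
6 → pile 2 (tops now [4, 6, 18])
17 → pile 3 (tops now [4, 6, 17])
18 → new pile 4 (tops now [4, 6, 17, 18])
3 → pile 1 (tops now [3, 6, 17, 18])
Four piles.

4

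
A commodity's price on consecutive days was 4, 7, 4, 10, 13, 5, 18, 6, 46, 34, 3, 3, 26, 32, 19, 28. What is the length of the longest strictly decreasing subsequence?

4

Negate each value so 'decreasing' becomes 'increasing', then run patience tails on the negated sequence:
-4 → extends → [-4]
-7 → replaces -4 → [-7]
-4 → extends → [-7, -4]
-10 → replaces -7 → [-10, -4]
-13 → replaces -10 → [-13, -4]
-5 → replaces -4 → [-13, -5]
-18 → replaces -13 → [-18, -5]
-6 → replaces -5 → [-18, -6]
-46 → replaces -18 → [-46, -6]
-34 → replaces -6 → [-46, -34]
-3 → extends → [-46, -34, -3]
-3 → already a tail → [-46, -34, -3]
-26 → replaces -3 → [-46, -34, -26]
-32 → replaces -26 → [-46, -34, -32]
-19 → extends → [-46, -34, -32, -19]
-28 → replaces -19 → [-46, -34, -32, -28]
Four tails, so the longest strictly decreasing subsequence of the original has length 4.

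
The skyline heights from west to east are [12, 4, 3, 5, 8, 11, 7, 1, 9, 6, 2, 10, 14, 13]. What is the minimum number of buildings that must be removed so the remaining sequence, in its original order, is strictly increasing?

8

Fewest deletions = n − (longest strictly increasing subsequence).
Patience tails:
12 → extends → [12]
4 → replaces 12 → [4]
3 → replaces 4 → [3]
5 → extends → [3, 5]
8 → extends → [3, 5, 8]
11 → extends → [3, 5, 8, 11]
7 → replaces 8 → [3, 5, 7, 11]
1 → replaces 3 → [1, 5, 7, 11]
9 → replaces 11 → [1, 5, 7, 9]
6 → replaces 7 → [1, 5, 6, 9]
2 → replaces 5 → [1, 2, 6, 9]
10 → extends → [1, 2, 6, 9, 10]
14 → extends → [1, 2, 6, 9, 10, 14]
13 → replaces 14 → [1, 2, 6, 9, 10, 13]
Longest strictly increasing subsequence has length 6, so deletions = 14 − 6 = 8.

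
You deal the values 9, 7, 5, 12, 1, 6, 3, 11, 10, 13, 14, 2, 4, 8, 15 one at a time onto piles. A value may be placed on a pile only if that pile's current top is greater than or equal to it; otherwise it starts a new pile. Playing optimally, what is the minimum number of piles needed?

The minimum number of non-increasing subsequences covering a sequence equals the length of its longest strictly increasing subsequence.
LIS length is 6 (e.g. 5, 6, 11, 13, 14, 15), so 6 piles are needed.

6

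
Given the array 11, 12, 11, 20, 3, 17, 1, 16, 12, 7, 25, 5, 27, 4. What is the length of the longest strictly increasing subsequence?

5

Track the smallest tail for each achievable length (strict):
11 → extends → [11]
12 → extends → [11, 12]
11 → already a tail → [11, 12]
20 → extends → [11, 12, 20]
3 → replaces 11 → [3, 12, 20]
17 → replaces 20 → [3, 12, 17]
1 → replaces 3 → [1, 12, 17]
16 → replaces 17 → [1, 12, 16]
12 → already a tail → [1, 12, 16]
7 → replaces 12 → [1, 7, 16]
25 → extends → [1, 7, 16, 25]
5 → replaces 7 → [1, 5, 16, 25]
27 → extends → [1, 5, 16, 25, 27]
4 → replaces 5 → [1, 4, 16, 25, 27]
Five tails, so the longest strictly increasing subsequence has length 5 (e.g. 11, 12, 20, 25, 27).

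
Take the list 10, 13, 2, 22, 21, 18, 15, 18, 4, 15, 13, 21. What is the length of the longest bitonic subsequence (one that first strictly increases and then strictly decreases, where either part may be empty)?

7

inc[i] = longest strictly increasing subsequence ending at i; dec[i] = longest strictly decreasing subsequence starting at i:
i:      1  2  3  4  5  6  7  8  9 10 11 12
a[i]:  10 13  2 22 21 18 15 18  4 15 13 21
inc:    1  2  1  3  3  3  3  4  2  3  3  5
dec:    2  2  1  5  4  3  2  3  1  2  1  1
Best peak at i=4 (value 22): inc=3, dec=5, length 3+5−1 = 7.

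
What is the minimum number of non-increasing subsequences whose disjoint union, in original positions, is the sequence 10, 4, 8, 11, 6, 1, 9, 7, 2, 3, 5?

Place each on the leftmost legal pile:
10 → new pile 1 (tops now [10])
4 → pile 1 (tops now [4])
8 → new pile 2 (tops now [4, 8])
11 → new pile 3 (tops now [4, 8, 11])
6 → pile 2 (tops now [4, 6, 11])
1 → pile 1 (tops now [1, 6, 11])
9 → pile 3 (tops now [1, 6, 9])
7 → pile 3 (tops now [1, 6, 7])
2 → pile 2 (tops now [1, 2, 7])
3 → pile 3 (tops now [1, 2, 3])
5 → new pile 4 (tops now [1, 2, 3, 5])
Four piles.

4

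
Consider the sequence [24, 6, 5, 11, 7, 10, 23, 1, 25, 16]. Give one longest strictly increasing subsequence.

6, 7, 10, 23, 25

Patience tails give the LIS length; then backtrack through the dp parents:
24 → extends → [24]
6 → replaces 24 → [6]
5 → replaces 6 → [5]
11 → extends → [5, 11]
7 → replaces 11 → [5, 7]
10 → extends → [5, 7, 10]
23 → extends → [5, 7, 10, 23]
1 → replaces 5 → [1, 7, 10, 23]
25 → extends → [1, 7, 10, 23, 25]
16 → replaces 23 → [1, 7, 10, 16, 25]
Length 5; one witness is 6, 7, 10, 23, 25.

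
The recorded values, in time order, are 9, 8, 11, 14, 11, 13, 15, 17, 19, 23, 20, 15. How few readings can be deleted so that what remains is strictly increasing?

5

Fewest deletions = n − (longest strictly increasing subsequence).
Patience tails:
9 → extends → [9]
8 → replaces 9 → [8]
11 → extends → [8, 11]
14 → extends → [8, 11, 14]
11 → already a tail → [8, 11, 14]
13 → replaces 14 → [8, 11, 13]
15 → extends → [8, 11, 13, 15]
17 → extends → [8, 11, 13, 15, 17]
19 → extends → [8, 11, 13, 15, 17, 19]
23 → extends → [8, 11, 13, 15, 17, 19, 23]
20 → replaces 23 → [8, 11, 13, 15, 17, 19, 20]
15 → already a tail → [8, 11, 13, 15, 17, 19, 20]
Longest strictly increasing subsequence has length 7, so deletions = 12 − 7 = 5.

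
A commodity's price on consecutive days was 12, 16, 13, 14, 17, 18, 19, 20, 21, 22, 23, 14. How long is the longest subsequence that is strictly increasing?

Track the smallest tail for each achievable length (strict):
12 → extends → [12]
16 → extends → [12, 16]
13 → replaces 16 → [12, 13]
14 → extends → [12, 13, 14]
17 → extends → [12, 13, 14, 17]
18 → extends → [12, 13, 14, 17, 18]
19 → extends → [12, 13, 14, 17, 18, 19]
20 → extends → [12, 13, 14, 17, 18, 19, 20]
21 → extends → [12, 13, 14, 17, 18, 19, 20, 21]
22 → extends → [12, 13, 14, 17, 18, 19, 20, 21, 22]
23 → extends → [12, 13, 14, 17, 18, 19, 20, 21, 22, 23]
14 → already a tail → [12, 13, 14, 17, 18, 19, 20, 21, 22, 23]
Ten tails, so the longest strictly increasing subsequence has length 10 (e.g. 12, 13, 14, 17, 18, 19, 20, 21, 22, 23).

10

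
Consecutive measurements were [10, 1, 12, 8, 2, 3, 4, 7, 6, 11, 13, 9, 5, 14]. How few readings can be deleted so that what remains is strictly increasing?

6

Fewest deletions = n − (longest strictly increasing subsequence).
Patience tails:
10 → extends → [10]
1 → replaces 10 → [1]
12 → extends → [1, 12]
8 → replaces 12 → [1, 8]
2 → replaces 8 → [1, 2]
3 → extends → [1, 2, 3]
4 → extends → [1, 2, 3, 4]
7 → extends → [1, 2, 3, 4, 7]
6 → replaces 7 → [1, 2, 3, 4, 6]
11 → extends → [1, 2, 3, 4, 6, 11]
13 → extends → [1, 2, 3, 4, 6, 11, 13]
9 → replaces 11 → [1, 2, 3, 4, 6, 9, 13]
5 → replaces 6 → [1, 2, 3, 4, 5, 9, 13]
14 → extends → [1, 2, 3, 4, 5, 9, 13, 14]
Longest strictly increasing subsequence has length 8, so deletions = 14 − 8 = 6.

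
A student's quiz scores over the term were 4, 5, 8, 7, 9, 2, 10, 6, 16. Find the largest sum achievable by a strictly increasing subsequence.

Let S[i] be the best sum of a strictly increasing subsequence ending at i:
i:      1  2  3  4  5  6  7  8  9
a[i]:   4  5  8  7  9  2 10  6 16
S:      4  9 17 16 26  2 36 15 52
Maximum is 52 (e.g. 4 + 5 + 8 + 9 + 10 + 16).

52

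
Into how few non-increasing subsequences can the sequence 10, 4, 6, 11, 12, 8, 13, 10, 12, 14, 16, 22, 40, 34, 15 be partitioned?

Place each on the leftmost legal pile:
10 → new pile 1 (tops now [10])
4 → pile 1 (tops now [4])
6 → new pile 2 (tops now [4, 6])
11 → new pile 3 (tops now [4, 6, 11])
12 → new pile 4 (tops now [4, 6, 11, 12])
8 → pile 3 (tops now [4, 6, 8, 12])
13 → new pile 5 (tops now [4, 6, 8, 12, 13])
10 → pile 4 (tops now [4, 6, 8, 10, 13])
12 → pile 5 (tops now [4, 6, 8, 10, 12])
14 → new pile 6 (tops now [4, 6, 8, 10, 12, 14])
16 → new pile 7 (tops now [4, 6, 8, 10, 12, 14, 16])
22 → new pile 8 (tops now [4, 6, 8, 10, 12, 14, 16, 22])
40 → new pile 9 (tops now [4, 6, 8, 10, 12, 14, 16, 22, 40])
34 → pile 9 (tops now [4, 6, 8, 10, 12, 14, 16, 22, 34])
15 → pile 7 (tops now [4, 6, 8, 10, 12, 14, 15, 22, 34])
Nine piles.

9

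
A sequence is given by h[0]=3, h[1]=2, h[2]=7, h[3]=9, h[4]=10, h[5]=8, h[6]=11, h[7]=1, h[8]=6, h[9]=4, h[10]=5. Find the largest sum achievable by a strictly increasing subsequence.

Let S[i] be the best sum of a strictly increasing subsequence ending at i:
i:      0  1  2  3  4  5  6  7  8  9 10
h[i]:   3  2  7  9 10  8 11  1  6  4  5
S:      3  2 10 19 29 18 40  1  9  7 12
Maximum is 40 (e.g. 3 + 7 + 9 + 10 + 11).

40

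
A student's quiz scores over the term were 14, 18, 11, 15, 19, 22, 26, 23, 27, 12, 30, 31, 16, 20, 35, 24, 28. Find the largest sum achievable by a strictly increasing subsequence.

Let S[i] be the best sum of a strictly increasing subsequence ending at i:
i:       1   2   3   4   5   6   7   8   9  10  11  12  13  14  15  16  17
a[i]:   14  18  11  15  19  22  26  23  27  12  30  31  16  20  35  24  28
S:      14  32  11  29  51  73  99  96 126  23 156 187  45  71 222 120 154
Maximum is 222 (e.g. 14 + 18 + 19 + 22 + 26 + 27 + 30 + 31 + 35).

222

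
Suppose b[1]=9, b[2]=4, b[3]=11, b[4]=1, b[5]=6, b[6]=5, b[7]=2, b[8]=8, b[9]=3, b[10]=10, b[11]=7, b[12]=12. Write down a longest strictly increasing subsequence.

Patience tails give the LIS length; then backtrack through the dp parents:
9 → extends → [9]
4 → replaces 9 → [4]
11 → extends → [4, 11]
1 → replaces 4 → [1, 11]
6 → replaces 11 → [1, 6]
5 → replaces 6 → [1, 5]
2 → replaces 5 → [1, 2]
8 → extends → [1, 2, 8]
3 → replaces 8 → [1, 2, 3]
10 → extends → [1, 2, 3, 10]
7 → replaces 10 → [1, 2, 3, 7]
12 → extends → [1, 2, 3, 7, 12]
Length 5; one witness is 4, 6, 8, 10, 12.

4, 6, 8, 10, 12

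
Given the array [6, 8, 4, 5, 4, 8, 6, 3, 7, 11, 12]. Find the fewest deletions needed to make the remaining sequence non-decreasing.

5

Fewest deletions = n − (longest non-decreasing subsequence).
Patience tails:
6 → extends → [6]
8 → extends → [6, 8]
4 → replaces 6 → [4, 8]
5 → replaces 8 → [4, 5]
4 → replaces 5 → [4, 4]
8 → extends → [4, 4, 8]
6 → replaces 8 → [4, 4, 6]
3 → replaces 4 → [3, 4, 6]
7 → extends → [3, 4, 6, 7]
11 → extends → [3, 4, 6, 7, 11]
12 → extends → [3, 4, 6, 7, 11, 12]
Longest non-decreasing subsequence has length 6, so deletions = 11 − 6 = 5.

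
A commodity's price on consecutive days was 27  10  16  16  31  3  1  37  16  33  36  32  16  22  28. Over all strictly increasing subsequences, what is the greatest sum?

Let S[i] be the best sum of a strictly increasing subsequence ending at i:
i:       1   2   3   4   5   6   7   8   9  10  11  12  13  14  15
a[i]:   27  10  16  16  31   3   1  37  16  33  36  32  16  22  28
S:      27  10  26  26  58   3   1  95  26  91 127  90  26  48  76
Maximum is 127 (e.g. 27 + 31 + 33 + 36).

127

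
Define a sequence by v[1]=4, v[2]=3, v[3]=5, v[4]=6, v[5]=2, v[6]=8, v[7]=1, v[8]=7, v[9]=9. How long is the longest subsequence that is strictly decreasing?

Let dp[i] be the longest strictly decreasing subsequence ending at i:
i:     1 2 3 4 5 6 7 8 9
v[i]:  4 3 5 6 2 8 1 7 9
dp:    1 2 1 1 3 1 4 2 1
Maximum is 4.

4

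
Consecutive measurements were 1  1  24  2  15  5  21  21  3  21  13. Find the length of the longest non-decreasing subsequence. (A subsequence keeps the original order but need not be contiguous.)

Let dp[i] be the length of the longest such subsequence ending at index i:
i:      1  2  3  4  5  6  7  8  9 10 11
a[i]:   1  1 24  2 15  5 21 21  3 21 13
dp:     1  2  3  3  4  4  5  6  4  7  5
Maximum dp value is 7.

7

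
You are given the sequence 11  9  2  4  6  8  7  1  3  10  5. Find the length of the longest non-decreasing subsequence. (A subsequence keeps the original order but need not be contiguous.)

Let dp[i] be the length of the longest such subsequence ending at index i:
i:      1  2  3  4  5  6  7  8  9 10 11
a[i]:  11  9  2  4  6  8  7  1  3 10  5
dp:     1  1  1  2  3  4  4  1  2  5  3
Maximum dp value is 5.

5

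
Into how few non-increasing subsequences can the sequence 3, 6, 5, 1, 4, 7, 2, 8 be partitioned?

The minimum number of non-increasing subsequences covering a sequence equals the length of its longest strictly increasing subsequence.
LIS length is 4 (e.g. 3, 6, 7, 8), so 4 piles are needed.

4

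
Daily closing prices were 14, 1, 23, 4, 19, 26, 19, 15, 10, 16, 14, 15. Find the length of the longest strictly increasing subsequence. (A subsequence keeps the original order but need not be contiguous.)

Track the smallest tail for each achievable length (strict):
14 → extends → [14]
1 → replaces 14 → [1]
23 → extends → [1, 23]
4 → replaces 23 → [1, 4]
19 → extends → [1, 4, 19]
26 → extends → [1, 4, 19, 26]
19 → already a tail → [1, 4, 19, 26]
15 → replaces 19 → [1, 4, 15, 26]
10 → replaces 15 → [1, 4, 10, 26]
16 → replaces 26 → [1, 4, 10, 16]
14 → replaces 16 → [1, 4, 10, 14]
15 → extends → [1, 4, 10, 14, 15]
Five tails, so the longest strictly increasing subsequence has length 5 (e.g. 1, 4, 10, 14, 15).

5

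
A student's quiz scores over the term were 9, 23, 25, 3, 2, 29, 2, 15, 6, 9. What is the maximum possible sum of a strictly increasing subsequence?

Let S[i] be the best sum of a strictly increasing subsequence ending at i:
i:      1  2  3  4  5  6  7  8  9 10
a[i]:   9 23 25  3  2 29  2 15  6  9
S:      9 32 57  3  2 86  2 24  9 18
Maximum is 86 (e.g. 9 + 23 + 25 + 29).

86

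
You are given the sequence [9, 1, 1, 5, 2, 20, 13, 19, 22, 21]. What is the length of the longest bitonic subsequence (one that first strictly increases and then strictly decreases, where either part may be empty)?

inc[i] = longest strictly increasing subsequence ending at i; dec[i] = longest strictly decreasing subsequence starting at i:
i:      1  2  3  4  5  6  7  8  9 10
a[i]:   9  1  1  5  2 20 13 19 22 21
inc:    1  1  1  2  2  3  3  4  5  5
dec:    3  1  1  2  1  2  1  1  2  1
Best peak at i=9 (value 22): inc=5, dec=2, length 5+2−1 = 6.

6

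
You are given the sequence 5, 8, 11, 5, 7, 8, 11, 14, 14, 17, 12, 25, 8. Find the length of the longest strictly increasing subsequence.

7

Track the smallest tail for each achievable length (strict):
5 → extends → [5]
8 → extends → [5, 8]
11 → extends → [5, 8, 11]
5 → already a tail → [5, 8, 11]
7 → replaces 8 → [5, 7, 11]
8 → replaces 11 → [5, 7, 8]
11 → extends → [5, 7, 8, 11]
14 → extends → [5, 7, 8, 11, 14]
14 → already a tail → [5, 7, 8, 11, 14]
17 → extends → [5, 7, 8, 11, 14, 17]
12 → replaces 14 → [5, 7, 8, 11, 12, 17]
25 → extends → [5, 7, 8, 11, 12, 17, 25]
8 → already a tail → [5, 7, 8, 11, 12, 17, 25]
Seven tails, so the longest strictly increasing subsequence has length 7 (e.g. 5, 7, 8, 11, 14, 17, 25).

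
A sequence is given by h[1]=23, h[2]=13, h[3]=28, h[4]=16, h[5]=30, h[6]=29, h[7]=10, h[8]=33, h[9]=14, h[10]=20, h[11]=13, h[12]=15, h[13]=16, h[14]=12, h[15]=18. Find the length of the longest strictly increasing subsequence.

5

Track the smallest tail for each achievable length (strict):
23 → extends → [23]
13 → replaces 23 → [13]
28 → extends → [13, 28]
16 → replaces 28 → [13, 16]
30 → extends → [13, 16, 30]
29 → replaces 30 → [13, 16, 29]
10 → replaces 13 → [10, 16, 29]
33 → extends → [10, 16, 29, 33]
14 → replaces 16 → [10, 14, 29, 33]
20 → replaces 29 → [10, 14, 20, 33]
13 → replaces 14 → [10, 13, 20, 33]
15 → replaces 20 → [10, 13, 15, 33]
16 → replaces 33 → [10, 13, 15, 16]
12 → replaces 13 → [10, 12, 15, 16]
18 → extends → [10, 12, 15, 16, 18]
Five tails, so the longest strictly increasing subsequence has length 5 (e.g. 13, 14, 15, 16, 18).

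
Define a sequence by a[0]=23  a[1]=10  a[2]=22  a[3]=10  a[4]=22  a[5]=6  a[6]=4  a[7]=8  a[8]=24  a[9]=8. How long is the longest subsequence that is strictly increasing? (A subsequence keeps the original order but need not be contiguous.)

3

Track the smallest tail for each achievable length (strict):
23 → extends → [23]
10 → replaces 23 → [10]
22 → extends → [10, 22]
10 → already a tail → [10, 22]
22 → already a tail → [10, 22]
6 → replaces 10 → [6, 22]
4 → replaces 6 → [4, 22]
8 → replaces 22 → [4, 8]
24 → extends → [4, 8, 24]
8 → already a tail → [4, 8, 24]
Three tails, so the longest strictly increasing subsequence has length 3 (e.g. 10, 22, 24).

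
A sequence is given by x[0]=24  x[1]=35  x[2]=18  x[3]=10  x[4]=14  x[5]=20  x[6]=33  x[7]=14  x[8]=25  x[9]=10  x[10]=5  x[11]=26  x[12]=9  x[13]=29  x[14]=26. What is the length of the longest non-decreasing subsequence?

6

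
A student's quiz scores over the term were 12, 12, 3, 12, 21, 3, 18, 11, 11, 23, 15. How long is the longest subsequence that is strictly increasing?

Track the smallest tail for each achievable length (strict):
12 → extends → [12]
12 → already a tail → [12]
3 → replaces 12 → [3]
12 → extends → [3, 12]
21 → extends → [3, 12, 21]
3 → already a tail → [3, 12, 21]
18 → replaces 21 → [3, 12, 18]
11 → replaces 12 → [3, 11, 18]
11 → already a tail → [3, 11, 18]
23 → extends → [3, 11, 18, 23]
15 → replaces 18 → [3, 11, 15, 23]
Four tails, so the longest strictly increasing subsequence has length 4 (e.g. 3, 12, 21, 23).

4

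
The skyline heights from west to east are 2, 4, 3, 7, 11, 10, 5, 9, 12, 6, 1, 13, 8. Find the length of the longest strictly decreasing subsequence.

Negate each value so 'decreasing' becomes 'increasing', then run patience tails on the negated sequence:
-2 → extends → [-2]
-4 → replaces -2 → [-4]
-3 → extends → [-4, -3]
-7 → replaces -4 → [-7, -3]
-11 → replaces -7 → [-11, -3]
-10 → replaces -3 → [-11, -10]
-5 → extends → [-11, -10, -5]
-9 → replaces -5 → [-11, -10, -9]
-12 → replaces -11 → [-12, -10, -9]
-6 → extends → [-12, -10, -9, -6]
-1 → extends → [-12, -10, -9, -6, -1]
-13 → replaces -12 → [-13, -10, -9, -6, -1]
-8 → replaces -6 → [-13, -10, -9, -8, -1]
Five tails, so the longest strictly decreasing subsequence of the original has length 5.

5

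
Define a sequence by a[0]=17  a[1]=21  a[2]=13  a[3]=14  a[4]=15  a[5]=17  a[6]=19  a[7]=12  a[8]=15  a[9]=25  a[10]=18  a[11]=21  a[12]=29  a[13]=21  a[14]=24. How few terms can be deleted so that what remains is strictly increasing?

Fewest deletions = n − (longest strictly increasing subsequence).
Patience tails:
17 → extends → [17]
21 → extends → [17, 21]
13 → replaces 17 → [13, 21]
14 → replaces 21 → [13, 14]
15 → extends → [13, 14, 15]
17 → extends → [13, 14, 15, 17]
19 → extends → [13, 14, 15, 17, 19]
12 → replaces 13 → [12, 14, 15, 17, 19]
15 → already a tail → [12, 14, 15, 17, 19]
25 → extends → [12, 14, 15, 17, 19, 25]
18 → replaces 19 → [12, 14, 15, 17, 18, 25]
21 → replaces 25 → [12, 14, 15, 17, 18, 21]
29 → extends → [12, 14, 15, 17, 18, 21, 29]
21 → already a tail → [12, 14, 15, 17, 18, 21, 29]
24 → replaces 29 → [12, 14, 15, 17, 18, 21, 24]
Longest strictly increasing subsequence has length 7, so deletions = 15 − 7 = 8.

8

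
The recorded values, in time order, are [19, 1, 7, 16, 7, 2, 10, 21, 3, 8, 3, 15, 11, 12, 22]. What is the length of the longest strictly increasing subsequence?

7

Track the smallest tail for each achievable length (strict):
19 → extends → [19]
1 → replaces 19 → [1]
7 → extends → [1, 7]
16 → extends → [1, 7, 16]
7 → already a tail → [1, 7, 16]
2 → replaces 7 → [1, 2, 16]
10 → replaces 16 → [1, 2, 10]
21 → extends → [1, 2, 10, 21]
3 → replaces 10 → [1, 2, 3, 21]
8 → replaces 21 → [1, 2, 3, 8]
3 → already a tail → [1, 2, 3, 8]
15 → extends → [1, 2, 3, 8, 15]
11 → replaces 15 → [1, 2, 3, 8, 11]
12 → extends → [1, 2, 3, 8, 11, 12]
22 → extends → [1, 2, 3, 8, 11, 12, 22]
Seven tails, so the longest strictly increasing subsequence has length 7 (e.g. 1, 2, 3, 8, 11, 12, 22).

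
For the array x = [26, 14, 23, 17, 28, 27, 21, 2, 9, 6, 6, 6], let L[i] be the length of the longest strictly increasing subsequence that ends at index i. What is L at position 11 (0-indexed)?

2

dp[i] = 1 + max{dp[j] : j<i, x[j]<x[i]} (or 1 if no such j):
i:      0  1  2  3  4  5  6  7  8  9 10 11
x[i]:  26 14 23 17 28 27 21  2  9  6  6  6
dp:     1  1  2  2  3  3  3  1  2  2  2  2
At index 11 the value is 2.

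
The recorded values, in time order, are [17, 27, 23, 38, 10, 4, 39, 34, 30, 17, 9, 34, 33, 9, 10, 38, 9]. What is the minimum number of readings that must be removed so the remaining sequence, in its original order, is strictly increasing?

12

Fewest deletions = n − (longest strictly increasing subsequence).
i:      1  2  3  4  5  6  7  8  9 10 11 12 13 14 15 16 17
a[i]:  17 27 23 38 10  4 39 34 30 17  9 34 33  9 10 38  9
dp:     1  2  2  3  1  1  4  3  3  2  2  4  4  2  3  5  2
max dp = 5, so deletions = 17 − 5 = 12.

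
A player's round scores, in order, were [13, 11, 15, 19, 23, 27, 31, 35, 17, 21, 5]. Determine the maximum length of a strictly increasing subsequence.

Track the smallest tail for each achievable length (strict):
13 → extends → [13]
11 → replaces 13 → [11]
15 → extends → [11, 15]
19 → extends → [11, 15, 19]
23 → extends → [11, 15, 19, 23]
27 → extends → [11, 15, 19, 23, 27]
31 → extends → [11, 15, 19, 23, 27, 31]
35 → extends → [11, 15, 19, 23, 27, 31, 35]
17 → replaces 19 → [11, 15, 17, 23, 27, 31, 35]
21 → replaces 23 → [11, 15, 17, 21, 27, 31, 35]
5 → replaces 11 → [5, 15, 17, 21, 27, 31, 35]
Seven tails, so the longest strictly increasing subsequence has length 7 (e.g. 13, 15, 19, 23, 27, 31, 35).

7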